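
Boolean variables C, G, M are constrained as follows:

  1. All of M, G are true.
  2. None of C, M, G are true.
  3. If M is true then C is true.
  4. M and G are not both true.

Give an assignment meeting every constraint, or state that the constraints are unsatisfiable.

Case G = True:
  Constraint (2) is violated (G=T) — contradiction.
Case G = False:
  Constraint (1) is violated (G=F) — contradiction.
Both cases fail — unsatisfiable.

UNSATISFIABLE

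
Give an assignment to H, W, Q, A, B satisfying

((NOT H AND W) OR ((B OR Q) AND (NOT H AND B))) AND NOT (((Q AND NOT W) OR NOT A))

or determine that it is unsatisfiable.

H: False, W: False, Q: False, A: True, B: True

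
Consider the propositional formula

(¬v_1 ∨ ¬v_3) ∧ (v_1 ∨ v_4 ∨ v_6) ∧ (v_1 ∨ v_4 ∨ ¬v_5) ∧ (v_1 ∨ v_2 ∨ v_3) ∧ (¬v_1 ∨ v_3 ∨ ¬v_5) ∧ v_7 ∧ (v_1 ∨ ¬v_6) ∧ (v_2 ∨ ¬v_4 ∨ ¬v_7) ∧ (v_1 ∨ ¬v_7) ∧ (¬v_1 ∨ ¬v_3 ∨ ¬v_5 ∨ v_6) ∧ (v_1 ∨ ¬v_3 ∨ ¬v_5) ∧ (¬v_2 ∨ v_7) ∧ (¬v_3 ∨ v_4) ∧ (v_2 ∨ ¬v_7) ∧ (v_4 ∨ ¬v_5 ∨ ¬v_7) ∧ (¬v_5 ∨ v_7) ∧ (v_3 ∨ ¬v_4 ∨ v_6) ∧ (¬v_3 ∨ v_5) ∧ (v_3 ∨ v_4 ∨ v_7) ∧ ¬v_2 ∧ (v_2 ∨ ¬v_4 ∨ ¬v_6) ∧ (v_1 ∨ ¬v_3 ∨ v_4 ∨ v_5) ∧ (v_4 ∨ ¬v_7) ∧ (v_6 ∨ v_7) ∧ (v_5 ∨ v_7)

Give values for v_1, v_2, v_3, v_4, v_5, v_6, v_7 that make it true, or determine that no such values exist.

The formula is unsatisfiable.

Case v_2 = True:
  Clause (¬v_2) is falsified — contradiction.
Case v_2 = False:
  (v_7) forces v_7 = True.
  Clause (v_2 ∨ ¬v_7) is falsified — contradiction.
Both cases fail, so the formula is unsatisfiable.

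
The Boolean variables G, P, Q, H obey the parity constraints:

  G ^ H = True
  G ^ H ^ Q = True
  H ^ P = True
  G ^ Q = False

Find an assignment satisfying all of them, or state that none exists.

G = False; P = False; Q = False; H = True

G ^ H = F ^ T = True ✓
G ^ H ^ Q = F ^ T ^ F = True ✓
H ^ P = T ^ F = True ✓
G ^ Q = F ^ F = False ✓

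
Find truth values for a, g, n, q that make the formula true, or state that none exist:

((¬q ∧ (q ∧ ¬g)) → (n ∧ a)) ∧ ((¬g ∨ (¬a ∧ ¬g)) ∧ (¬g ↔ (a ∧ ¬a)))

UNSATISFIABLE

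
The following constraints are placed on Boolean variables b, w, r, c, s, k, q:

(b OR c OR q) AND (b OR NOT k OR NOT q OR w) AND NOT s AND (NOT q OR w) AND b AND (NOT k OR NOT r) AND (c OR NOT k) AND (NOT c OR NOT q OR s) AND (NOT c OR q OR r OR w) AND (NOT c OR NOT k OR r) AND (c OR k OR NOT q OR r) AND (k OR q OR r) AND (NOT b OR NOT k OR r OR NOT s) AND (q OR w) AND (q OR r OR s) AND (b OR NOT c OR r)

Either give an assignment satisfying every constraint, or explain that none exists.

Unit clause (NOT s) forces s = False.
Unit clause (b) forces b = True.
Try w = False:
  (NOT q OR w) forces q = False.
  clause (q OR w) is falsified — backtrack.
So w = True.
Set r = True.
  then (NOT k OR NOT r) forces k = False.
Set c = True.
  then (NOT c OR NOT q OR s) forces q = False.
All clauses satisfied.

b = True; w = True; r = True; c = True; s = False; k = False; q = False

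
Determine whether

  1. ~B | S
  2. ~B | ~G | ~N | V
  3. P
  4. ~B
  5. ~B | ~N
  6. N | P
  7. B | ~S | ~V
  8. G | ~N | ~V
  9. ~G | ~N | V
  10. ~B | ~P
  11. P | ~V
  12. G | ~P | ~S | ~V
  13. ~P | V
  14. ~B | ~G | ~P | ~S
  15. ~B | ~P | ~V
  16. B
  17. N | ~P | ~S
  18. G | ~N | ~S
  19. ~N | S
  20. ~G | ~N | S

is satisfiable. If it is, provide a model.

Unsatisfiable

Case B = True:
  Clause (~B) is falsified — contradiction.
Case B = False:
  Clause (B) is falsified — contradiction.
Both cases fail, so the formula is unsatisfiable.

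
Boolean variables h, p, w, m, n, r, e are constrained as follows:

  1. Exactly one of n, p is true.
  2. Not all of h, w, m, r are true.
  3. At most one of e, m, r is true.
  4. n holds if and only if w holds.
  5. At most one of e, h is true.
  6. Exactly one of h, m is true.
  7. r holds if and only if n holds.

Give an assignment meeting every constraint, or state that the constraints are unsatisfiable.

h=T, p=T, w=F, m=F, n=F, r=F, e=F

  (1) {n, p}: 1 true — exactly one ✓
  (2) {h, w, m, r}: 1/4 true — not all ✓
  (3) {e, m, r}: 0 true — at most one ✓
  (4) n=F, w=F — same ✓
  (5) {e, h}: 1 true — at most one ✓
  (6) {h, m}: 1 true — exactly one ✓
  (7) r=F, n=F — same ✓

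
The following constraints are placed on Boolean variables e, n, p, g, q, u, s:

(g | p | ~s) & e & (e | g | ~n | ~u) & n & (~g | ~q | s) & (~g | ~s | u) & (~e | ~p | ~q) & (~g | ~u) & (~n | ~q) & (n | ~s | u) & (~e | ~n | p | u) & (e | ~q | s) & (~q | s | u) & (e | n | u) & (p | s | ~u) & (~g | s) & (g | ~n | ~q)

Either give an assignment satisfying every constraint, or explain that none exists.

e = True, n = True, p = True, g = False, q = False, u = True, s = False

Unit clause (e) forces e = True.
Unit clause (n) forces n = True.
In (~n | ~q) only ~q is left, so q = False.
Set p = True.
Try g = True:
  (~g | ~u) forces u = False.
  (~g | ~s | u) forces s = False.
  clause (~g | s) is falsified — backtrack.
So g = False.
Set u = True.
Set s = False.
All clauses satisfied.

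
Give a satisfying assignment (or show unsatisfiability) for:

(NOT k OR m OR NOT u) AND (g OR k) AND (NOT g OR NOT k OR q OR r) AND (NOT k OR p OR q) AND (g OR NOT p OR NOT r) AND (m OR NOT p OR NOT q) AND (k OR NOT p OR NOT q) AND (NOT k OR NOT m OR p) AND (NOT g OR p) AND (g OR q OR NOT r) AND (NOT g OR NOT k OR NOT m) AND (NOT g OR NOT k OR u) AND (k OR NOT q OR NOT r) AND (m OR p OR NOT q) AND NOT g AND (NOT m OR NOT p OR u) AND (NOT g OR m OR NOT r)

Unit clause (NOT g) forces g = False.
In (g OR k) only k is left, so k = True.
Set q = False.
  then (NOT k OR p OR q) forces p = True.
  then (g OR NOT p OR NOT r) forces r = False.
Set m = True.
  then (NOT m OR NOT p OR u) forces u = True.
All clauses satisfied.

q = False, r = False, g = False, m = True, p = True, k = True, u = True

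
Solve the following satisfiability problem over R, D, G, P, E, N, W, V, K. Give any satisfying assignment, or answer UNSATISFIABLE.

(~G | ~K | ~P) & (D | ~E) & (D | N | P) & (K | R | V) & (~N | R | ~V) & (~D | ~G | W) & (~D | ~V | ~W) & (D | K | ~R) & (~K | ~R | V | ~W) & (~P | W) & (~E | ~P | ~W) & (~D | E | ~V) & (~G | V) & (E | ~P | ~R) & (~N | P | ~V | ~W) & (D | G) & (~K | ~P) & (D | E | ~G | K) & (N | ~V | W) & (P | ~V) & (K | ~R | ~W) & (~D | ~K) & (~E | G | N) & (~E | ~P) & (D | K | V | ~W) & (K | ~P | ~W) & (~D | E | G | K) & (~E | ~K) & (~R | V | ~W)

Set R = True.
Set D = True.
  then (~D | ~K) forces K = False.
  then (K | ~R | ~W) forces W = False.
  then (~D | ~G | W) forces G = False.
  then (~P | W) forces P = False.
  then (P | ~V) forces V = False.
  then (~D | E | G | K) forces E = True.
  then (~E | G | N) forces N = True.
All clauses satisfied.

R: True, D: True, G: False, P: False, E: True, N: True, W: False, V: False, K: False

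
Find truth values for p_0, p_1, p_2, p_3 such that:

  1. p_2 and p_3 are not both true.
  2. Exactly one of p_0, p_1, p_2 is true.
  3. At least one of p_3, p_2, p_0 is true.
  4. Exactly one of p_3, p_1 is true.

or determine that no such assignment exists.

p_0 = True, p_1 = False, p_2 = False, p_3 = True

  (1) p_2=F, p_3=T — not both ✓
  (2) {p_0, p_1, p_2}: 1 true — exactly one ✓
  (3) {p_3, p_2, p_0}: 2 true — at least one ✓
  (4) {p_3, p_1}: 1 true — exactly one ✓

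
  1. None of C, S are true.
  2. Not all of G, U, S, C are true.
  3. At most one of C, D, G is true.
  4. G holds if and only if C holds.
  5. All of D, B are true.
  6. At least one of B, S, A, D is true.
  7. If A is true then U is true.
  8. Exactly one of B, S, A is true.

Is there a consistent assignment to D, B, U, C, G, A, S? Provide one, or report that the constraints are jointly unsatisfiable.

D = True, B = True, U = False, C = False, G = False, A = False, S = False

  (1) {C, S}: 0 true — none ✓
  (2) {G, U, S, C}: 0/4 true — not all ✓
  (3) {C, D, G}: 1 true — at most one ✓
  (4) G=F, C=F — same ✓
  (5) {D, B}: all 2 true ✓
  (6) {B, S, A, D}: 2 true — at least one ✓
  (7) A=F ⇒ U: vacuous ✓
  (8) {B, S, A}: 1 true — exactly one ✓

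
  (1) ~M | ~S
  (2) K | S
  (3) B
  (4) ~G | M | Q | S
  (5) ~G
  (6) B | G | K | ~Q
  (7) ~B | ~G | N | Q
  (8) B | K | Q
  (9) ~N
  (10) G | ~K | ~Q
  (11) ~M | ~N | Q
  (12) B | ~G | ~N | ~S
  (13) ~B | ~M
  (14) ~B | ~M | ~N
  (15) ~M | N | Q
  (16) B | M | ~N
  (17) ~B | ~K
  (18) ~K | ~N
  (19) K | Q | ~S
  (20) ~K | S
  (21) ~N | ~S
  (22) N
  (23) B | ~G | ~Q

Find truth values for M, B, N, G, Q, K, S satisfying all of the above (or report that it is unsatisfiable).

UNSATISFIABLE

Case N = True:
  Clause (~N) is falsified — contradiction.
Case N = False:
  Clause (N) is falsified — contradiction.
Both cases fail, so the formula is unsatisfiable.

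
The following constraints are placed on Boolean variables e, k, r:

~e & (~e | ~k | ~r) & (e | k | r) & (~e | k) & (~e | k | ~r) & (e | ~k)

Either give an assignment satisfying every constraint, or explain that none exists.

e: False, k: False, r: True

Unit clause (~e) forces e = False.
In (e | ~k) only ~k is left, so k = False.
In (e | k | r) only r is left, so r = True.
Check each clause:
  (~e): ~e holds.
  (~e | ~k | ~r): ~e holds.
  (e | k | r): r holds.
  (~e | k): ~e holds.
  (~e | k | ~r): ~e holds.
  (e | ~k): ~k holds.
All clauses satisfied.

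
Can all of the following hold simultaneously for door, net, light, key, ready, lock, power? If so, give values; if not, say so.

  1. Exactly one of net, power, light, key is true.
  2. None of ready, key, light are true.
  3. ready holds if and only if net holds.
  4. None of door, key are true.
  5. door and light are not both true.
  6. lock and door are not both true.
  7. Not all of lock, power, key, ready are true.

door: False, net: False, light: False, key: False, ready: False, lock: True, power: True

  (1) {net, power, light, key}: 1 true — exactly one ✓
  (2) {ready, key, light}: 0 true — none ✓
  (3) ready=F, net=F — same ✓
  (4) {door, key}: 0 true — none ✓
  (5) door=F, light=F — not both ✓
  (6) lock=T, door=F — not both ✓
  (7) {lock, power, key, ready}: 2/4 true — not all ✓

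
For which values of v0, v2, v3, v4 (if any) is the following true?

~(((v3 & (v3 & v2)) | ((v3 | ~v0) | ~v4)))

v0 = True, v2 = False, v3 = False, v4 = True

  ~(((v3 & (v3 & v2)) | ((v3 | ~v0) | ~v4))) = True
    (v3 & (v3 & v2)) | ((v3 | ~v0) | ~v4) = False
      v3 & (v3 & v2) = False
        v3 & v2 = False
      (v3 | ~v0) | ~v4 = False
        v3 | ~v0 = False
          ~v0 = False
        ~v4 = False
The formula evaluates to True.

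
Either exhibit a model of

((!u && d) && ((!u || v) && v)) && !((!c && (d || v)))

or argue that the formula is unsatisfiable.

c=T, u=F, v=T, d=T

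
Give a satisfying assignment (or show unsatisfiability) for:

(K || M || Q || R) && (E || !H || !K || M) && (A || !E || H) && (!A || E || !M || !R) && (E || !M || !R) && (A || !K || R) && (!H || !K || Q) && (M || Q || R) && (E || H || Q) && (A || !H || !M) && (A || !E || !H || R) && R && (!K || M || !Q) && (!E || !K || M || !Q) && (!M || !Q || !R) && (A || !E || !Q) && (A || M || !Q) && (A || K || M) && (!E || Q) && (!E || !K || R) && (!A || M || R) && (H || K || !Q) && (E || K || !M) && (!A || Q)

K = False, H = True, R = True, A = True, E = False, Q = True, M = False

Unit clause (R) forces R = True.
Set K = False.
Set H = True.
Try A = False:
  (A || !H || !M) forces M = False.
  clause (A || K || M) is falsified — backtrack.
So A = True.
  then (!A || Q) forces Q = True.
  then (!M || !Q || !R) forces M = False.
Set E = False.
All clauses satisfied.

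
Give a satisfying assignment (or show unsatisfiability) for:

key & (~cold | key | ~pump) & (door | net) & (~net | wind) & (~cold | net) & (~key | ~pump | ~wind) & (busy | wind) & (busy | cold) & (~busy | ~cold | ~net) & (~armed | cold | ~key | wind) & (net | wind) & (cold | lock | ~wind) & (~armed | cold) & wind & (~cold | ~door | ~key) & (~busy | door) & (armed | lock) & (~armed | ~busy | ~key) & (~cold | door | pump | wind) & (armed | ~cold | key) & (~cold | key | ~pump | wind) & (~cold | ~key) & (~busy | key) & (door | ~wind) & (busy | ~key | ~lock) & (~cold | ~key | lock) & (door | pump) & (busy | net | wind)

pump: False, lock: True, net: False, cold: False, wind: True, armed: False, door: True, key: True, busy: True

Unit clause (key) forces key = True.
Unit clause (wind) forces wind = True.
In (~cold | ~key) only ~cold is left, so cold = False.
In (door | ~wind) only door is left, so door = True.
In (~key | ~pump | ~wind) only ~pump is left, so pump = False.
In (busy | cold) only busy is left, so busy = True.
In (cold | lock | ~wind) only lock is left, so lock = True.
In (~armed | cold) only ~armed is left, so armed = False.
Set net = False.
All clauses satisfied.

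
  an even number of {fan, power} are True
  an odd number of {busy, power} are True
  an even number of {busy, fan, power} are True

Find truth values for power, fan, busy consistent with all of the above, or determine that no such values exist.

power=T, fan=T, busy=F

{fan, power}: 2 true → even ✓
{busy, power}: 1 true → odd ✓
{busy, fan, power}: 2 true → even ✓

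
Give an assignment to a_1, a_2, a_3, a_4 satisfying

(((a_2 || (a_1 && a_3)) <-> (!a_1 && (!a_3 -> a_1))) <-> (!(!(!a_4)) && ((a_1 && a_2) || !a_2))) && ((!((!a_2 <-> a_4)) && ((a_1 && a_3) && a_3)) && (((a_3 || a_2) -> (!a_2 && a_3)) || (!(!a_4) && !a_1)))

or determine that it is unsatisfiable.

Case a_1 = True: the formula simplifies to (!((a_2 || a_3)) <-> (!(!(!a_4)) && (a_2 || !a_2))) && ((!((!a_2 <-> a_4)) && (a_3 && a_3)) && ((a_3 || a_2) -> (!a_2 && a_3))).
  a_2 = True: the conjunct (a_3 || a_2) -> (!a_2 && a_3) becomes (a_3 || True) -> (False && a_3) = False.
  a_2 = False: simplifies to (!a_3 <-> !(!(!a_4))) && ((!a_4 && (a_3 && a_3)) && (a_3 -> a_3)).
    a_3 = True: simplifies to !(!a_4) && !a_4.
      a_4 = True: the conjunct !a_4 is False.
      a_4 = False: the conjunct !(!a_4) becomes !(!False) = False.
    a_3 = False: the conjunct a_3 is False.
Case a_1 = False: the conjunct a_1 is False.
Both cases fail — unsatisfiable.

No satisfying assignment exists.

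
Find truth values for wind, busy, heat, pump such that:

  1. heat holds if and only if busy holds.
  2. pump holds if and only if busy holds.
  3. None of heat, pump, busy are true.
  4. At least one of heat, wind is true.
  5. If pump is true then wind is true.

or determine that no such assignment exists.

wind = True, busy = False, heat = False, pump = False

  (1) heat=F, busy=F — same ✓
  (2) pump=F, busy=F — same ✓
  (3) {heat, pump, busy}: 0 true — none ✓
  (4) {heat, wind}: 1 true — at least one ✓
  (5) pump=F ⇒ wind: vacuous ✓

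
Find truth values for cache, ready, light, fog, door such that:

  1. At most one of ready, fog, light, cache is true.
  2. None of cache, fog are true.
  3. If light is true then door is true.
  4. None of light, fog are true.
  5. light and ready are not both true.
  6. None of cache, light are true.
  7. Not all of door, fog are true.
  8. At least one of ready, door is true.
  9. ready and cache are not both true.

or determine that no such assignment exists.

cache = False; ready = True; light = False; fog = False; door = True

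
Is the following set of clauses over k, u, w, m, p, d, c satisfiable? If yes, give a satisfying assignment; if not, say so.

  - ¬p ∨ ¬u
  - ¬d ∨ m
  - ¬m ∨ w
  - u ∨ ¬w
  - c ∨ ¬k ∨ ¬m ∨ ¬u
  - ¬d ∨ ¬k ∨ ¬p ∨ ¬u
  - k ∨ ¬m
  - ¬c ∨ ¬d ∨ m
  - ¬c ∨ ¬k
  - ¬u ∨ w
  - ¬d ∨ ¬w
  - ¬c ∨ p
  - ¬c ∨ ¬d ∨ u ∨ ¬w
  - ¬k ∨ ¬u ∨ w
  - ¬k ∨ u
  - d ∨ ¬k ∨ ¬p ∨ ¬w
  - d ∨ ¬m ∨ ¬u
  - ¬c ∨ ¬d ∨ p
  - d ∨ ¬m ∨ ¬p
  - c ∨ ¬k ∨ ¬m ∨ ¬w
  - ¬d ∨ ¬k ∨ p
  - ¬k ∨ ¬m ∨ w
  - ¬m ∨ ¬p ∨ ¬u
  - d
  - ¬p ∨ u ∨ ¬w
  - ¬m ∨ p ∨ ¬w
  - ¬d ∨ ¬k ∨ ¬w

Unsatisfiable

Case d = True:
  (¬d ∨ m) forces m = True.
  (¬m ∨ w) forces w = True.
  Clause (¬d ∨ ¬w) is falsified — contradiction.
Case d = False:
  Clause (d) is falsified — contradiction.
Both cases fail, so the formula is unsatisfiable.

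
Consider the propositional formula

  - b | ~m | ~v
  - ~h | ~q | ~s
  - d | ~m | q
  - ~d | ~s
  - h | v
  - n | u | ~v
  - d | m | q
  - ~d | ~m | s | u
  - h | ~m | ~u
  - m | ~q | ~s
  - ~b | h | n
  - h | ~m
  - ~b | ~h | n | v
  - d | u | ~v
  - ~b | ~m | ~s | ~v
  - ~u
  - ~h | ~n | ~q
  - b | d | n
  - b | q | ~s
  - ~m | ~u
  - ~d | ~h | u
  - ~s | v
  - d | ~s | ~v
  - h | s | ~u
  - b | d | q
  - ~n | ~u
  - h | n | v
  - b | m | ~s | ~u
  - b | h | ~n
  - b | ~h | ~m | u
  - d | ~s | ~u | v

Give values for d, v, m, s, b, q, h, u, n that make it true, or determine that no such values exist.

d = True, v = True, m = False, s = False, b = True, q = True, h = False, u = False, n = True

Unit clause (~u) forces u = False.
Set d = True.
  then (~d | ~s) forces s = False.
  then (~d | ~m | s | u) forces m = False.
  then (~d | ~h | u) forces h = False.
  then (h | v) forces v = True.
  then (n | u | ~v) forces n = True.
  then (b | h | ~n) forces b = True.
Set q = True.
All clauses satisfied.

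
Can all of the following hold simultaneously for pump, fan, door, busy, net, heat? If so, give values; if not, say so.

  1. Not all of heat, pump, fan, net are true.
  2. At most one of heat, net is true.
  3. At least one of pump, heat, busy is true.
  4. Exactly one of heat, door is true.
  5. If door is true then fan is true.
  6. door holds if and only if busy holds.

pump = True, fan = True, door = False, busy = False, net = False, heat = True

  (1) {heat, pump, fan, net}: 3/4 true — not all ✓
  (2) {heat, net}: 1 true — at most one ✓
  (3) {pump, heat, busy}: 2 true — at least one ✓
  (4) {heat, door}: 1 true — exactly one ✓
  (5) door=F ⇒ fan: vacuous ✓
  (6) door=F, busy=F — same ✓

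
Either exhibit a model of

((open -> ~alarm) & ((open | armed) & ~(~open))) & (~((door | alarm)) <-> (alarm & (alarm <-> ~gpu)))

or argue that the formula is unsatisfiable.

open = True, alarm = False, gpu = True, door = True, armed = False

  (open -> ~alarm) & ((open | armed) & ~(~open)) = True
    open -> ~alarm = True
      ~alarm = True
    (open | armed) & ~(~open) = True
      open | armed = True
      ~(~open) = True
        ~open = False
  ~((door | alarm)) <-> (alarm & (alarm <-> ~gpu)) = True
    ~((door | alarm)) = False
      door | alarm = True
    alarm & (alarm <-> ~gpu) = False
      alarm <-> ~gpu = True
        ~gpu = False
Both conjuncts True, so the formula holds.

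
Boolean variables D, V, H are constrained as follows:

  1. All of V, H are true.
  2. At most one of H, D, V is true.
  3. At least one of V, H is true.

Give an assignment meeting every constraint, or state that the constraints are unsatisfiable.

Case V = True:
  (1) forces H = True.
  Constraint (2) is violated (H=T, V=T) — contradiction.
Case V = False:
  Constraint (1) is violated (V=F) — contradiction.
Both cases fail — unsatisfiable.

Unsatisfiable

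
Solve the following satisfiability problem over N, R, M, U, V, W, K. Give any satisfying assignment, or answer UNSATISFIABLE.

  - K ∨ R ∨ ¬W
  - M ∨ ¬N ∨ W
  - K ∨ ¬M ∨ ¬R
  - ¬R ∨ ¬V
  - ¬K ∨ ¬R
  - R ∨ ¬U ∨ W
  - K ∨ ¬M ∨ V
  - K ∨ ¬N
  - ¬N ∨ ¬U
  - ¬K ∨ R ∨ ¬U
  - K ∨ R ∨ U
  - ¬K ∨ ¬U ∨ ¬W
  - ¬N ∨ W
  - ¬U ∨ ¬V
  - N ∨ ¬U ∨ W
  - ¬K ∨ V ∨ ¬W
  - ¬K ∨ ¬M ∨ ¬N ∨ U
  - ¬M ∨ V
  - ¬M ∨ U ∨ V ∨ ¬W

N=F, R=F, M=T, U=F, V=T, W=F, K=T

Set N = False.
Set R = False.
Set M = True.
  then (¬M ∨ V) forces V = True.
  then (¬U ∨ ¬V) forces U = False.
  then (K ∨ R ∨ U) forces K = True.
Set W = False.
All clauses satisfied.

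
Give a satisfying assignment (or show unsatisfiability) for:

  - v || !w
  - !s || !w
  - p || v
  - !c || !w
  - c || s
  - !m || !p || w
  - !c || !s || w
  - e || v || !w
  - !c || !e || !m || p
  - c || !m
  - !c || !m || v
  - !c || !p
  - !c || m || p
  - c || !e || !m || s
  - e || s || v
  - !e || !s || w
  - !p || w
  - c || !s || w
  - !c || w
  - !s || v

Case c = True:
  (!c || !w) forces w = False.
  Clause (!c || w) is falsified — contradiction.
Case c = False:
  (c || s) forces s = True.
  (!s || !w) forces w = False.
  Clause (c || !s || w) is falsified — contradiction.
Both cases fail, so the formula is unsatisfiable.

UNSATISFIABLE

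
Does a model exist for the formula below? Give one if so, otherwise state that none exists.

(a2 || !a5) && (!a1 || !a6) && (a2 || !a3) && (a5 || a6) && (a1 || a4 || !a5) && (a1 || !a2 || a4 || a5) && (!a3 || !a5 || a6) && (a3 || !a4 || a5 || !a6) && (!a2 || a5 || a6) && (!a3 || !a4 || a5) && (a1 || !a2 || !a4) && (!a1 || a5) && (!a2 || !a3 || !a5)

Set a1 = True.
  then (!a1 || !a6) forces a6 = False.
  then (a5 || a6) forces a5 = True.
  then (!a3 || !a5 || a6) forces a3 = False.
  then (a2 || !a5) forces a2 = True.
Set a4 = True.
All clauses satisfied.

a1: True, a2: True, a3: False, a4: True, a5: True, a6: False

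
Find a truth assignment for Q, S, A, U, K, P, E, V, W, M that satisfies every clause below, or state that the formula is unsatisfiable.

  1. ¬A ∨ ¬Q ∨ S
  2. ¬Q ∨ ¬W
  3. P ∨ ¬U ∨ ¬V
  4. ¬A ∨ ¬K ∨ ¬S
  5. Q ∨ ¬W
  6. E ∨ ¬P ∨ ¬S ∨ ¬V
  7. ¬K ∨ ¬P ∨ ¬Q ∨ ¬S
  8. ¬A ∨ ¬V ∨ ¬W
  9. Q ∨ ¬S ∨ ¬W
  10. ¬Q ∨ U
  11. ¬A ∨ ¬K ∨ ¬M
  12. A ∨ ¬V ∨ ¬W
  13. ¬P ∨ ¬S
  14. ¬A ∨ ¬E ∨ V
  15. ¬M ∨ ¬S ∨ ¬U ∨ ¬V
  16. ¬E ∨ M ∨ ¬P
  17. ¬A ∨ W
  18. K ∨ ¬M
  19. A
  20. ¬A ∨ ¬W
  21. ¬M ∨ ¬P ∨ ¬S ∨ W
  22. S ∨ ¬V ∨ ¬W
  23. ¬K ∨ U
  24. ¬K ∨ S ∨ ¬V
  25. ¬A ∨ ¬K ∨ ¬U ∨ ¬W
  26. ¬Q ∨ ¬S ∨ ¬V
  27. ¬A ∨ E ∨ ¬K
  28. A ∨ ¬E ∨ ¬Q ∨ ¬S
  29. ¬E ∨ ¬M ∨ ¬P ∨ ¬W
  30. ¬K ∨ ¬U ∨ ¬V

Unsatisfiable

Case A = True:
  (¬A ∨ W) forces W = True.
  Clause (¬A ∨ ¬W) is falsified — contradiction.
Case A = False:
  Clause (A) is falsified — contradiction.
Both cases fail, so the formula is unsatisfiable.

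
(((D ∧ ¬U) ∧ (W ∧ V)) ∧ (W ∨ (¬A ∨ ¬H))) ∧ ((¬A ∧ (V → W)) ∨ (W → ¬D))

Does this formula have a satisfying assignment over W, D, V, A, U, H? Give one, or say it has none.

W=T, D=T, V=T, A=F, U=F, H=F

  ((D ∧ ¬U) ∧ (W ∧ V)) ∧ (W ∨ (¬A ∨ ¬H)) = True
    (D ∧ ¬U) ∧ (W ∧ V) = True
      D ∧ ¬U = True
        ¬U = True
      W ∧ V = True
    W ∨ (¬A ∨ ¬H) = True
      ¬A ∨ ¬H = True
        ¬A = True
        ¬H = True
  (¬A ∧ (V → W)) ∨ (W → ¬D) = True
    ¬A ∧ (V → W) = True
      ¬A = True
      V → W = True
    W → ¬D = False
      ¬D = False
Both conjuncts True, so the formula holds.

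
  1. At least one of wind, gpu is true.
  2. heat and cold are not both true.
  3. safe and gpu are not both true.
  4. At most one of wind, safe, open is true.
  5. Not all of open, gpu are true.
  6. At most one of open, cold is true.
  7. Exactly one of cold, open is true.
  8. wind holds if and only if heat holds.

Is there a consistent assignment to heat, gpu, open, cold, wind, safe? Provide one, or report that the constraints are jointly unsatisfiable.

heat: False, gpu: True, open: False, cold: True, wind: False, safe: False

  (1) {wind, gpu}: 1 true — at least one ✓
  (2) heat=F, cold=T — not both ✓
  (3) safe=F, gpu=T — not both ✓
  (4) {wind, safe, open}: 0 true — at most one ✓
  (5) {open, gpu}: 1/2 true — not all ✓
  (6) {open, cold}: 1 true — at most one ✓
  (7) {cold, open}: 1 true — exactly one ✓
  (8) wind=F, heat=F — same ✓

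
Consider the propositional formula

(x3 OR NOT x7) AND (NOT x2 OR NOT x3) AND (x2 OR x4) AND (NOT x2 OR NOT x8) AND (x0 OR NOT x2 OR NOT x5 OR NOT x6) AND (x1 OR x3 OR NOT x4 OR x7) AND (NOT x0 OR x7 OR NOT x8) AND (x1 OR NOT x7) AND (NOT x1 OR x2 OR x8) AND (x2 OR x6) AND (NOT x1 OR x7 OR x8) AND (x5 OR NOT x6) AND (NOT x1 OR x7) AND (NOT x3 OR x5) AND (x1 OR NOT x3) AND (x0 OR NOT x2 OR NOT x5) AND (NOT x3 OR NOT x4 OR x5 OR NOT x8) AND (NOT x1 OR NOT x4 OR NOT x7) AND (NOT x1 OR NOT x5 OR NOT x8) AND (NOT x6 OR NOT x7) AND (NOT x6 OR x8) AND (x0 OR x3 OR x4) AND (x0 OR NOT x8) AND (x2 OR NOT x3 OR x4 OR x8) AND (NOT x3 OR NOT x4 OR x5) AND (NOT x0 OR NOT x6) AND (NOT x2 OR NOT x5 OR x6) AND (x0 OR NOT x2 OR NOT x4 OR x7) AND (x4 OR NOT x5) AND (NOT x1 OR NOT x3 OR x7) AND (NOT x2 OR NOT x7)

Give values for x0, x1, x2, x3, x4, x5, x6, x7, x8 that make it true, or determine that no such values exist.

x0 = True, x1 = False, x2 = True, x3 = False, x4 = False, x5 = False, x6 = False, x7 = False, x8 = False

Set x0 = True.
  then (NOT x0 OR NOT x6) forces x6 = False.
  then (x2 OR x6) forces x2 = True.
  then (NOT x2 OR NOT x5 OR x6) forces x5 = False.
  then (NOT x2 OR NOT x7) forces x7 = False.
  then (NOT x2 OR NOT x3) forces x3 = False.
  then (NOT x2 OR NOT x8) forces x8 = False.
  then (NOT x1 OR x7 OR x8) forces x1 = False.
  then (x1 OR x3 OR NOT x4 OR x7) forces x4 = False.
All clauses satisfied.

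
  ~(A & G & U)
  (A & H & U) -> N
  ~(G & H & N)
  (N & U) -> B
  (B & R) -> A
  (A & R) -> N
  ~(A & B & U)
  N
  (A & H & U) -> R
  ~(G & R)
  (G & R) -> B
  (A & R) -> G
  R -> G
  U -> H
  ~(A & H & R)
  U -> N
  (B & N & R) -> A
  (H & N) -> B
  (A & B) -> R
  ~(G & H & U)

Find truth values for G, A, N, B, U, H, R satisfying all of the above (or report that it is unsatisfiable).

G=F; A=F; N=T; B=T; U=F; H=F; R=F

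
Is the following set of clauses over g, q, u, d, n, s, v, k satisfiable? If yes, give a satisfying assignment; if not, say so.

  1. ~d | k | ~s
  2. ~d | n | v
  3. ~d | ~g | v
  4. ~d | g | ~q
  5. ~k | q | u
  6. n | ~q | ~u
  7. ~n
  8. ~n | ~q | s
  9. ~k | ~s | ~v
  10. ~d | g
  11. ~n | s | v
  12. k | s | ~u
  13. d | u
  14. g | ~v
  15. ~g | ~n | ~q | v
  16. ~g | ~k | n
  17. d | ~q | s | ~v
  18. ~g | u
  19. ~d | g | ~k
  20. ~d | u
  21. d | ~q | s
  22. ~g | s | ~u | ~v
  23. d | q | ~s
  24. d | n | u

Unit clause (~n) forces n = False.
Set g = False.
  then (~d | g) forces d = False.
  then (d | u) forces u = True.
  then (g | ~v) forces v = False.
  then (n | ~q | ~u) forces q = False.
  then (d | q | ~s) forces s = False.
  then (k | s | ~u) forces k = True.
All clauses satisfied.

g: False, q: False, u: True, d: False, n: False, s: False, v: False, k: True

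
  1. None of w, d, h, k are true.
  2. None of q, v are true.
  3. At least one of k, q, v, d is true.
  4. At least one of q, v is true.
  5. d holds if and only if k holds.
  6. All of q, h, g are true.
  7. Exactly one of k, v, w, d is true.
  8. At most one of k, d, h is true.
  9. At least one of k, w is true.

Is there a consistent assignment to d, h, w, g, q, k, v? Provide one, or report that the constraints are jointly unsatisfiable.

Unsatisfiable — no assignment works.

Case h = True:
  Constraint (1) is violated (h=T) — contradiction.
Case h = False:
  Constraint (6) is violated (h=F) — contradiction.
Both cases fail — unsatisfiable.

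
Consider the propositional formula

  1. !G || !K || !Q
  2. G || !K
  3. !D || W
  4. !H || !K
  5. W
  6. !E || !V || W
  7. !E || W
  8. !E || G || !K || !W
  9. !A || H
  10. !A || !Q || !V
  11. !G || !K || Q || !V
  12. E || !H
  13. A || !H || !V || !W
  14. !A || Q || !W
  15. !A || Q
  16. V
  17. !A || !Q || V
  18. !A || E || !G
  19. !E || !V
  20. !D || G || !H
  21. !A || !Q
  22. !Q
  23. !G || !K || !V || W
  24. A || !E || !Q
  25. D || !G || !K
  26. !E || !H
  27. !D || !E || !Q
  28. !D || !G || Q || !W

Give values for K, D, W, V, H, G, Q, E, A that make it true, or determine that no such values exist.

K = False; D = False; W = True; V = True; H = False; G = False; Q = False; E = False; A = False

Unit clause (W) forces W = True.
Unit clause (V) forces V = True.
In (!E || !V) only !E is left, so E = False.
Unit clause (!Q) forces Q = False.
In (E || !H) only !H is left, so H = False.
In (!A || Q || !W) only !A is left, so A = False.
Try K = True:
  (G || !K) forces G = True.
  clause (!G || !K || Q || !V) is falsified — backtrack.
So K = False.
Set D = False.
Set G = False.
All clauses satisfied.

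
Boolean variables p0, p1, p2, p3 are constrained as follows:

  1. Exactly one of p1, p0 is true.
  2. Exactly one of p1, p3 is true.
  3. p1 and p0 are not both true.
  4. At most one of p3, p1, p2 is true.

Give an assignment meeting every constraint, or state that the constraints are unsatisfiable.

p0 = False, p1 = True, p2 = False, p3 = False

  (1) {p1, p0}: 1 true — exactly one ✓
  (2) {p1, p3}: 1 true — exactly one ✓
  (3) p1=T, p0=F — not both ✓
  (4) {p3, p1, p2}: 1 true — at most one ✓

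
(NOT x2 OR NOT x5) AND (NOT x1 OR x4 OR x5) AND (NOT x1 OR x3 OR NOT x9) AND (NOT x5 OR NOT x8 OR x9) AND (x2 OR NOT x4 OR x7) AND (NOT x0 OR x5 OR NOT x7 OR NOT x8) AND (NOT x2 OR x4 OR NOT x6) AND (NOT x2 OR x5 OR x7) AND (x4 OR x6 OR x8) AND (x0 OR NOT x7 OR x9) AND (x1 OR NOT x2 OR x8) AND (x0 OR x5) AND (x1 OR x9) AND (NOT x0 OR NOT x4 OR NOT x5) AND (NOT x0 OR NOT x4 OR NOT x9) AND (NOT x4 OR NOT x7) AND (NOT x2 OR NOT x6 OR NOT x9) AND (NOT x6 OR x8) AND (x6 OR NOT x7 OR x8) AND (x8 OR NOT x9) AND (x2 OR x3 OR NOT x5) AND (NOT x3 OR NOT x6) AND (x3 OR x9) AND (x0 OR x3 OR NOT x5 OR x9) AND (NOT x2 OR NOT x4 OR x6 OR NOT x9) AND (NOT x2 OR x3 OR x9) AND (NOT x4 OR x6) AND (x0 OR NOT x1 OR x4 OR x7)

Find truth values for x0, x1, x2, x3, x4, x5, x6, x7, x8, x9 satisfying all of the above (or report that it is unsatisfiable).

Set x0 = False.
  then (x0 OR x5) forces x5 = True.
  then (NOT x2 OR NOT x5) forces x2 = False.
  then (x2 OR x3 OR NOT x5) forces x3 = True.
  then (NOT x3 OR NOT x6) forces x6 = False.
  then (NOT x4 OR x6) forces x4 = False.
  then (x4 OR x6 OR x8) forces x8 = True.
  then (NOT x5 OR NOT x8 OR x9) forces x9 = True.
Set x1 = False.
Set x7 = False.
All clauses satisfied.

x0 = False, x1 = False, x2 = False, x3 = True, x4 = False, x5 = True, x6 = False, x7 = False, x8 = True, x9 = True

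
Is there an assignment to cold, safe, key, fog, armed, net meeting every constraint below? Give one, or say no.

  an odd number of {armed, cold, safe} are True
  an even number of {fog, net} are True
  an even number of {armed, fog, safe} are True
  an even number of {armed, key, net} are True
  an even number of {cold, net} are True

No satisfying assignment exists.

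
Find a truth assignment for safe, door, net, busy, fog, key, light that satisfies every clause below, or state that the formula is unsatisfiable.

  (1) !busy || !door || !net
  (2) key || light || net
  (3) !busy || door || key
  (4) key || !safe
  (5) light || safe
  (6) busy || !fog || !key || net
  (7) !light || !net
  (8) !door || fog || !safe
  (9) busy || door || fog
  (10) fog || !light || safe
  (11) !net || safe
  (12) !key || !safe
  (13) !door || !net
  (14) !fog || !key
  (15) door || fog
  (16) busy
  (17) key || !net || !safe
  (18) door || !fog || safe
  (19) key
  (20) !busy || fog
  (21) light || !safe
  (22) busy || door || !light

UNSATISFIABLE

Case fog = True:
  (!fog || !key) forces key = False.
  Clause (key) is falsified — contradiction.
Case fog = False:
  (door || fog) forces door = True.
  (!door || fog || !safe) forces safe = False.
  (light || safe) forces light = True.
  Clause (fog || !light || safe) is falsified — contradiction.
Both cases fail, so the formula is unsatisfiable.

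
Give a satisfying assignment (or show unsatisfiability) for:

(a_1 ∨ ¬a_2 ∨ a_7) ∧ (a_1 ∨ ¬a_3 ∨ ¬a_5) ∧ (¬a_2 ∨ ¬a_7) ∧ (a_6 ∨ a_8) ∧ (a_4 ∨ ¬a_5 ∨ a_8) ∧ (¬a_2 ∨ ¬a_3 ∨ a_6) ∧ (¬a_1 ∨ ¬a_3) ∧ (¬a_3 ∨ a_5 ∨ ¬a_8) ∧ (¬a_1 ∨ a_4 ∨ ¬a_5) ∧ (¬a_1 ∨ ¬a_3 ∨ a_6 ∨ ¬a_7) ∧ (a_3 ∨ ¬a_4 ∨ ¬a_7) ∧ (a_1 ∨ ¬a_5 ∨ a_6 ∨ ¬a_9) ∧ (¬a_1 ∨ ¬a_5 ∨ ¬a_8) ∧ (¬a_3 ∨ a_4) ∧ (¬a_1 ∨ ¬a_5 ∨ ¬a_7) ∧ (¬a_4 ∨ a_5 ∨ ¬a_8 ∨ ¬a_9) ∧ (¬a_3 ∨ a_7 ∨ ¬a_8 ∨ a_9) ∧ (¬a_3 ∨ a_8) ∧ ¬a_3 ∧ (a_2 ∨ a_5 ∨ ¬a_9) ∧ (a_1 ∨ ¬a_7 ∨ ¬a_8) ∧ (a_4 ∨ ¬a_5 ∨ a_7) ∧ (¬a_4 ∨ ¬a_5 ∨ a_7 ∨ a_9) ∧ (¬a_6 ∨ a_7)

Unit clause (¬a_3) forces a_3 = False.
Set a_1 = True.
Set a_2 = False.
Set a_4 = False.
  then (¬a_1 ∨ a_4 ∨ ¬a_5) forces a_5 = False.
  then (a_2 ∨ a_5 ∨ ¬a_9) forces a_9 = False.
Set a_6 = True.
  then (¬a_6 ∨ a_7) forces a_7 = True.
Set a_8 = True.
All clauses satisfied.

a_1=T, a_2=F, a_3=F, a_4=F, a_5=F, a_6=T, a_7=T, a_8=T, a_9=F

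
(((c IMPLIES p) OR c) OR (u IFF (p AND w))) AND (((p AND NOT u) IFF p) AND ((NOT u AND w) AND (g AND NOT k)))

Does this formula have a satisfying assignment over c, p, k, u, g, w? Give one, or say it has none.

c = False; p = False; k = False; u = False; g = True; w = True

  ((c IMPLIES p) OR c) OR (u IFF (p AND w)) = True
    (c IMPLIES p) OR c = True
      c IMPLIES p = True
    u IFF (p AND w) = True
      p AND w = False
  ((p AND NOT u) IFF p) AND ((NOT u AND w) AND (g AND NOT k)) = True
    (p AND NOT u) IFF p = True
      p AND NOT u = False
        NOT u = True
    (NOT u AND w) AND (g AND NOT k) = True
      NOT u AND w = True
        NOT u = True
      g AND NOT k = True
        NOT k = True
Both conjuncts True, so the formula holds.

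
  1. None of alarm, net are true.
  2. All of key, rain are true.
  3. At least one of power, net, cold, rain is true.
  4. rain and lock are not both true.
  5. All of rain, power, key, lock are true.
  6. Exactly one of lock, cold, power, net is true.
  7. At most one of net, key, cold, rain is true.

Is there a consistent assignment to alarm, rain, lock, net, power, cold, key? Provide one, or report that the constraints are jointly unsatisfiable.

Case alarm = True:
  Constraint (1) is violated (alarm=T) — contradiction.
Case alarm = False:
  (1) forces net = False.
  (2) forces key = True.
  (2) forces rain = True.
  Constraint (7) is violated (key=T, rain=T) — contradiction.
Both cases fail — unsatisfiable.

Unsatisfiable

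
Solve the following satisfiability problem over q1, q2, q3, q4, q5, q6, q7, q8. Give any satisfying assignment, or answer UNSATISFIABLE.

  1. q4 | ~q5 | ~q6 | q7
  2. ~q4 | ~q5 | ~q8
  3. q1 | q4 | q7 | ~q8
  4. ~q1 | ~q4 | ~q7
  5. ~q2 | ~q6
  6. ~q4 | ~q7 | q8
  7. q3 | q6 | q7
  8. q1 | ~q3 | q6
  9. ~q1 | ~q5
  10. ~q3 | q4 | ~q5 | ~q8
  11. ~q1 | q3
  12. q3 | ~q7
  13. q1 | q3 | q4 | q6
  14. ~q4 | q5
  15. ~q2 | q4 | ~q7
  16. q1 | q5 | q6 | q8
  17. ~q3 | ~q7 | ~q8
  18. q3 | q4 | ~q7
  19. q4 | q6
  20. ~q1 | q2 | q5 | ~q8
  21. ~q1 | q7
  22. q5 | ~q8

q1 = False; q2 = False; q3 = True; q4 = True; q5 = True; q6 = True; q7 = False; q8 = False

Set q1 = False.
Set q2 = False.
Set q3 = True.
  then (q1 | ~q3 | q6) forces q6 = True.
Set q4 = True.
  then (~q4 | q5) forces q5 = True.
  then (~q4 | ~q5 | ~q8) forces q8 = False.
  then (~q4 | ~q7 | q8) forces q7 = False.
All clauses satisfied.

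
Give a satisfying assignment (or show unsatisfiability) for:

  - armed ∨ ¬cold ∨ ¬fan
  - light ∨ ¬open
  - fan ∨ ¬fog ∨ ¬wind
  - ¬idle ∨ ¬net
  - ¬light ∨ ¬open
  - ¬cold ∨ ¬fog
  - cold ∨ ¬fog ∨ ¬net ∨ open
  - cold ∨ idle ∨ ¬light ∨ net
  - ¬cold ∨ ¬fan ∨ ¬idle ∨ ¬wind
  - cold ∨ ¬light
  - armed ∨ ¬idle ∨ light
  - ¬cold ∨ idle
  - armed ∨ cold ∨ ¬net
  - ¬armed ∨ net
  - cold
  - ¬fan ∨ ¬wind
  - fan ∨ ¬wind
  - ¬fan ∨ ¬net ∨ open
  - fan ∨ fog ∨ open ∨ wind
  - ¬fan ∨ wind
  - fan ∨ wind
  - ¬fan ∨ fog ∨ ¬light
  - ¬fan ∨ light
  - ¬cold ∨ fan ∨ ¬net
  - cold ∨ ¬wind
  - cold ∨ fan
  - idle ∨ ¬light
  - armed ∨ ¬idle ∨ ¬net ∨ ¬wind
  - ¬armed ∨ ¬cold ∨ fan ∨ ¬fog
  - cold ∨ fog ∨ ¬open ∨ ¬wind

The formula is unsatisfiable.

Case cold = True:
  (¬cold ∨ ¬fog) forces fog = False.
  (¬cold ∨ idle) forces idle = True.
  (¬idle ∨ ¬net) forces net = False.
  (¬armed ∨ net) forces armed = False.
  (armed ∨ ¬cold ∨ ¬fan) forces fan = False.
  (armed ∨ ¬idle ∨ light) forces light = True.
  (¬light ∨ ¬open) forces open = False.
  (fan ∨ ¬wind) forces wind = False.
  Clause (fan ∨ fog ∨ open ∨ wind) is falsified — contradiction.
Case cold = False:
  Clause (cold) is falsified — contradiction.
Both cases fail, so the formula is unsatisfiable.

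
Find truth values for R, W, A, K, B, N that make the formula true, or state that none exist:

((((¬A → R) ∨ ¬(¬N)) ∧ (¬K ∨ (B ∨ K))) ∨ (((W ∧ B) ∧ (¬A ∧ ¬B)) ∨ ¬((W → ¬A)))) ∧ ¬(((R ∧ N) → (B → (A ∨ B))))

No satisfying assignment exists.

The conjunct ¬(((R ∧ N) → (B → (A ∨ B)))) is unsatisfiable on its own:
  B = True: this becomes ¬(((R ∧ N) → True)) = False.
  B = False: this becomes ¬(((R ∧ N) → True)) = False.
So the whole conjunction is unsatisfiable.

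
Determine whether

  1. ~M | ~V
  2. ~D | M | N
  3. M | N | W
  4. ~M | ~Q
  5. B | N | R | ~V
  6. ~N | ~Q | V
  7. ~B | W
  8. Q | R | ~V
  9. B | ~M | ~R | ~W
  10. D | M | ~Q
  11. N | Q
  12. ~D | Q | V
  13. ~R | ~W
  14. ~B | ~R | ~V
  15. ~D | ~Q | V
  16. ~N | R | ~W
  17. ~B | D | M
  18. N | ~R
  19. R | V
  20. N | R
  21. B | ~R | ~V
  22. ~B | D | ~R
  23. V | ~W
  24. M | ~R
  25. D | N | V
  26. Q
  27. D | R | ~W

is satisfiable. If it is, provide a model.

Unit clause (Q) forces Q = True.
In (~M | ~Q) only ~M is left, so M = False.
In (D | M | ~Q) only D is left, so D = True.
In (~D | ~Q | V) only V is left, so V = True.
In (M | ~R) only ~R is left, so R = False.
In (~D | M | N) only N is left, so N = True.
In (~N | R | ~W) only ~W is left, so W = False.
In (~B | W) only ~B is left, so B = False.
All clauses satisfied.

V = True; B = False; D = True; W = False; R = False; Q = True; N = True; M = False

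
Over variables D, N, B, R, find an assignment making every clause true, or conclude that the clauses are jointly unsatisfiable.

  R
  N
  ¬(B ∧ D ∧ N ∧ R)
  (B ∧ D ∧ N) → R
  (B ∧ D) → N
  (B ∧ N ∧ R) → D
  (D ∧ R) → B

D=F, N=T, B=F, R=T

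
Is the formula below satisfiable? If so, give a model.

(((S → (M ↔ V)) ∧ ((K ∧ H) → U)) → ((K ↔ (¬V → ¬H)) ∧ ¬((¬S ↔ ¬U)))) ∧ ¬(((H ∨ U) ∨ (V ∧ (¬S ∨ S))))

M=T, H=F, S=T, K=T, V=F, U=F

  ((S → (M ↔ V)) ∧ ((K ∧ H) → U)) → ((K ↔ (¬V → ¬H)) ∧ ¬((¬S ↔ ¬U))) = True
    (S → (M ↔ V)) ∧ ((K ∧ H) → U) = False
      S → (M ↔ V) = False
        M ↔ V = False
      (K ∧ H) → U = True
        K ∧ H = False
    (K ↔ (¬V → ¬H)) ∧ ¬((¬S ↔ ¬U)) = True
      K ↔ (¬V → ¬H) = True
        ¬V → ¬H = True
          ¬V = True
          ¬H = True
      ¬((¬S ↔ ¬U)) = True
        ¬S ↔ ¬U = False
          ¬S = False
          ¬U = True
  ¬(((H ∨ U) ∨ (V ∧ (¬S ∨ S)))) = True
    (H ∨ U) ∨ (V ∧ (¬S ∨ S)) = False
      H ∨ U = False
      V ∧ (¬S ∨ S) = False
        ¬S ∨ S = True
          ¬S = False
Both conjuncts True, so the formula holds.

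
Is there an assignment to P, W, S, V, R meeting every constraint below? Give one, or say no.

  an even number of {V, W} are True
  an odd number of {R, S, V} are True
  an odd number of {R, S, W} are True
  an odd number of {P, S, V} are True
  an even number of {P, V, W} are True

P=F; W=F; S=T; V=F; R=F

{V, W}: 0 true → even ✓
{R, S, V}: 1 true → odd ✓
{R, S, W}: 1 true → odd ✓
{P, S, V}: 1 true → odd ✓
{P, V, W}: 0 true → even ✓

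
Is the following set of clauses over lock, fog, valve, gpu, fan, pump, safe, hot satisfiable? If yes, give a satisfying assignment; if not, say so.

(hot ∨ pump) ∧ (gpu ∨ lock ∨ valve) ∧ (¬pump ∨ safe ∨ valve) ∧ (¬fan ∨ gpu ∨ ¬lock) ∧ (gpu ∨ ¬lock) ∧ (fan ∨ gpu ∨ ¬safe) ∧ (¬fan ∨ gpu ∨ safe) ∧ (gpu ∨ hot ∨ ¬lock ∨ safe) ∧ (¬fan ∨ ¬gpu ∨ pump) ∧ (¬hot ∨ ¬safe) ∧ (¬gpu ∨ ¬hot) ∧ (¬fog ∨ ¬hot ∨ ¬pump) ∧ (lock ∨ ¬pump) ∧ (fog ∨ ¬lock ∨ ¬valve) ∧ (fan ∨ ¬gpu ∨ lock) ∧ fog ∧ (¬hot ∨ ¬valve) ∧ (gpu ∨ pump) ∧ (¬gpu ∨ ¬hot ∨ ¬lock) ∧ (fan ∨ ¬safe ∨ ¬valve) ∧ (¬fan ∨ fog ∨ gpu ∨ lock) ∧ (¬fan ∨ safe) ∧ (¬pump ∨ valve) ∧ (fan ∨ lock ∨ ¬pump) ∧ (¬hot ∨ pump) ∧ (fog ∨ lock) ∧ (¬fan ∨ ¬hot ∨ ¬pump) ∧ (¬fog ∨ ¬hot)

Unit clause (fog) forces fog = True.
In (¬fog ∨ ¬hot) only ¬hot is left, so hot = False.
In (hot ∨ pump) only pump is left, so pump = True.
In (lock ∨ ¬pump) only lock is left, so lock = True.
In (¬pump ∨ valve) only valve is left, so valve = True.
In (gpu ∨ ¬lock) only gpu is left, so gpu = True.
Set fan = True.
  then (¬fan ∨ safe) forces safe = True.
All clauses satisfied.

lock = True; fog = True; valve = True; gpu = True; fan = True; pump = True; safe = True; hot = False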